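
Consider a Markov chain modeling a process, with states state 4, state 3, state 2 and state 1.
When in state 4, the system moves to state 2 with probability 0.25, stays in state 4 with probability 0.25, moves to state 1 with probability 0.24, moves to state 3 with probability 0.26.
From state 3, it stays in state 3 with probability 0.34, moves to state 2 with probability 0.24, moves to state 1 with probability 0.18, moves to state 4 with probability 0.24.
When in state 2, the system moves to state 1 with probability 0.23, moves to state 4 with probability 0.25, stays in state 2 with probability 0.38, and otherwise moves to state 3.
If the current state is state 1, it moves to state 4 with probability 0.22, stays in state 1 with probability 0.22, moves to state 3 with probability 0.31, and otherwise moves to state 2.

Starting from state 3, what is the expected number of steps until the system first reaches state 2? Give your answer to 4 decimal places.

Let t(s) be the expected number of steps to first reach state 2 from state s, with t(state 2) = 0. Conditioning on the first step:
t(state 4) = 1 + 0.25·t(state 4) + 0.26·t(state 3) + 0.24·t(state 1)
t(state 3) = 1 + 0.24·t(state 4) + 0.34·t(state 3) + 0.18·t(state 1)
t(state 1) = 1 + 0.22·t(state 4) + 0.31·t(state 3) + 0.22·t(state 1)
Solving: t(state 4) = 4.0477, t(state 3) = 4.0915, t(state 1) = 4.0498.
Expected steps from state 3 to state 2: 4.0915.

4.0915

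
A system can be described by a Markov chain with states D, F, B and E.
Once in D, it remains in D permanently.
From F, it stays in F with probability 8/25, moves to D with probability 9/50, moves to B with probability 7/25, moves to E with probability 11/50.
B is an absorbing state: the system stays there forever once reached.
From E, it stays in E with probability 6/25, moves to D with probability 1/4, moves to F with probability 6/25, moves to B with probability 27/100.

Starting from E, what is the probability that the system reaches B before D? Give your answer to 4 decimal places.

0.5405

Let h(s) be the probability of absorption at B starting from transient state s. Then h(B) = 1 and h(D) = 0. By first-step analysis:
h(F) = 0.18·0 + 0.32·h(F) + 0.28·1 + 0.22·h(E)
h(E) = 0.25·0 + 0.24·h(F) + 0.27·1 + 0.24·h(E)
Solving: h(F) = 0.5866, h(E) = 0.5405.
Starting from E, the probability is 0.5405.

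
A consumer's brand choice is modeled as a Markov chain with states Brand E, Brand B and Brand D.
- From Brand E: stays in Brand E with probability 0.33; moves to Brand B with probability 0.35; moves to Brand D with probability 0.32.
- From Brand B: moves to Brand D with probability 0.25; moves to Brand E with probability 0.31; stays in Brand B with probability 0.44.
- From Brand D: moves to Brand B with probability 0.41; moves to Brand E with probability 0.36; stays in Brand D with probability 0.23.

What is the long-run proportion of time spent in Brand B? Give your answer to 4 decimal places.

Let the stationary distribution be π with π = πP and π_1 + π_2 + π_3 = 1.
π_1 = 0.33·π_1 + 0.31·π_2 + 0.36·π_3
π_2 = 0.35·π_1 + 0.44·π_2 + 0.41·π_3
Solving with the normalization constraint gives π = (0.3300, 0.4023, 0.2677).
So the stationary probability of Brand B is 0.4023.

0.4023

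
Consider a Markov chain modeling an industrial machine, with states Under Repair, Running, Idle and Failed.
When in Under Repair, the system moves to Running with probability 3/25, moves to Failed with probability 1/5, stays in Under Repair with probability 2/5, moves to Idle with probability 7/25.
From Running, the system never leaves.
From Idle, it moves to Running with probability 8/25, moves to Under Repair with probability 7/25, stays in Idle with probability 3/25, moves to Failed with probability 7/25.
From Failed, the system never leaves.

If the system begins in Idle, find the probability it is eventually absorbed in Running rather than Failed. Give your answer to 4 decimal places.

0.5018

Let h(s) be the probability of absorption at Running starting from transient state s. Then h(Running) = 1 and h(Failed) = 0. By first-step analysis:
h(Under Repair) = 0.4·h(Under Repair) + 0.12·1 + 0.28·h(Idle) + 0.2·0
h(Idle) = 0.28·h(Under Repair) + 0.32·1 + 0.12·h(Idle) + 0.28·0
Solving: h(Under Repair) = 0.4342, h(Idle) = 0.5018.
Starting from Idle, the probability is 0.5018.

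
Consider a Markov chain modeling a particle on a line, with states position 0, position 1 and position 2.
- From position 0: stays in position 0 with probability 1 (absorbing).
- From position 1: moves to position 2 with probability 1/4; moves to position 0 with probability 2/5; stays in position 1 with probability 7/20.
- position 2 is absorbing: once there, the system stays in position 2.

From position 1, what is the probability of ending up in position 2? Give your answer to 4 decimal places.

0.3846

Let h(s) be the probability of absorption at position 2 starting from transient state s. Then h(position 2) = 1 and h(position 0) = 0. By first-step analysis:
h(position 1) = 0.4·0 + 0.35·h(position 1) + 0.25·1
Solving: h(position 1) = 0.3846.
Starting from position 1, the probability is 0.3846.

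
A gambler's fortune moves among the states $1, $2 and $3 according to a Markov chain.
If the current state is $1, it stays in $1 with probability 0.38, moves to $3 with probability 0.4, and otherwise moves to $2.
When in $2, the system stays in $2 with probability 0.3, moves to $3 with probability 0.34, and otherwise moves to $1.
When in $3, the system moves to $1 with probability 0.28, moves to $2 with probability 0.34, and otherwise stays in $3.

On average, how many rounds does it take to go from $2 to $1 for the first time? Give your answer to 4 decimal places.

Let t(s) be the expected number of rounds to first reach $1 from state s, with t($1) = 0. Conditioning on the first round:
t($2) = 1 + 0.3·t($2) + 0.34·t($3)
t($3) = 1 + 0.34·t($2) + 0.38·t($3)
Solving: t($2) = 3.0151, t($3) = 3.2663.
Expected rounds from $2 to $1: 3.0151.

3.0151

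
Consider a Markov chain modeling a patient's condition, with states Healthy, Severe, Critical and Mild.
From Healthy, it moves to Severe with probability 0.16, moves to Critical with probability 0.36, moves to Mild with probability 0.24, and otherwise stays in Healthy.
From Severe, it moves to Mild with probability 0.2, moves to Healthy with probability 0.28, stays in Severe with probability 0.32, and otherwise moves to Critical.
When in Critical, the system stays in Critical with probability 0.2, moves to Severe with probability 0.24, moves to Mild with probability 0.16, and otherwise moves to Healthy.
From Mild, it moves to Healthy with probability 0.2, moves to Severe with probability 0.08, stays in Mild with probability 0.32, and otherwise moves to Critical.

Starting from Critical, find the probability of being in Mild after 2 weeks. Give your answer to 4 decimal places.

0.2272

Propagate the distribution vector 2 weeks from Critical.
After 0 weeks: (0.0000, 0.0000, 1.0000, 0.0000)
After 1 week: (0.4000, 0.2400, 0.2000, 0.1600)
After 2 weeks: (0.2752, 0.2016, 0.2960, 0.2272)
P(in Mild after 2 weeks) = 0.2272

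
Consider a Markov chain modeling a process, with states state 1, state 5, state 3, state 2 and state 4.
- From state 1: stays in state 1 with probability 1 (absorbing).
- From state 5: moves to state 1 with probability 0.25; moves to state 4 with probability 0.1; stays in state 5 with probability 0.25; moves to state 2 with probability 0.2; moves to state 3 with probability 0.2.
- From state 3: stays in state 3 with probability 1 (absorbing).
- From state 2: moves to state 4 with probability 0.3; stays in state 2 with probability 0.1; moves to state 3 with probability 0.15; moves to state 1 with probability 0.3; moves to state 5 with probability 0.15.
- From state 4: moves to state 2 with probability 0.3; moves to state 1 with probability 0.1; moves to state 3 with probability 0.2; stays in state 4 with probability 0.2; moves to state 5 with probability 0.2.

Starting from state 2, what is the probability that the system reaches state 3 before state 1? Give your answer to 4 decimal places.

Let h(s) be the probability of absorption at state 3 starting from transient state s. Then h(state 3) = 1 and h(state 1) = 0. By first-step analysis:
h(state 5) = 0.25·0 + 0.25·h(state 5) + 0.2·1 + 0.2·h(state 2) + 0.1·h(state 4)
h(state 2) = 0.3·0 + 0.15·h(state 5) + 0.15·1 + 0.1·h(state 2) + 0.3·h(state 4)
h(state 4) = 0.1·0 + 0.2·h(state 5) + 0.2·1 + 0.3·h(state 2) + 0.2·h(state 4)
Solving: h(state 5) = 0.4457, h(state 2) = 0.4130, h(state 4) = 0.5163.
Starting from state 2, the probability is 0.4130.

0.4130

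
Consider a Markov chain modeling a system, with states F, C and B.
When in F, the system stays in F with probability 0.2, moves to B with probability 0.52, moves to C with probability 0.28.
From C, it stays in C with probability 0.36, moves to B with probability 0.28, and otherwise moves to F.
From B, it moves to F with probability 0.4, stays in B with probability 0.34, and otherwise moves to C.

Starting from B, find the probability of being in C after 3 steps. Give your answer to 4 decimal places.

Propagate the distribution vector 3 steps from B.
After 0 steps: (0.0000, 0.0000, 1.0000)
After 1 step: (0.4000, 0.2600, 0.3400)
After 2 steps: (0.3096, 0.2940, 0.3964)
After 3 steps: (0.3263, 0.2956, 0.3781)
P(in C after 3 steps) = 0.2956

0.2956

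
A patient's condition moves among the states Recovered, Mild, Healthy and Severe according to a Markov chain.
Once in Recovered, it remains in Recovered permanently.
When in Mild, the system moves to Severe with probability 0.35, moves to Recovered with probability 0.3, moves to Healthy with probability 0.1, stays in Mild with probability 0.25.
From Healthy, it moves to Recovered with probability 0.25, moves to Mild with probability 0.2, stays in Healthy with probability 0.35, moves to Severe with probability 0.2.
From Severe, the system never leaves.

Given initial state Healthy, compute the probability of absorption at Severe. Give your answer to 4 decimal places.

0.4706

Let h(s) be the probability of absorption at Severe starting from transient state s. Then h(Severe) = 1 and h(Recovered) = 0. By first-step analysis:
h(Mild) = 0.3·0 + 0.25·h(Mild) + 0.1·h(Healthy) + 0.35·1
h(Healthy) = 0.25·0 + 0.2·h(Mild) + 0.35·h(Healthy) + 0.2·1
Solving: h(Mild) = 0.5294, h(Healthy) = 0.4706.
Starting from Healthy, the probability is 0.4706.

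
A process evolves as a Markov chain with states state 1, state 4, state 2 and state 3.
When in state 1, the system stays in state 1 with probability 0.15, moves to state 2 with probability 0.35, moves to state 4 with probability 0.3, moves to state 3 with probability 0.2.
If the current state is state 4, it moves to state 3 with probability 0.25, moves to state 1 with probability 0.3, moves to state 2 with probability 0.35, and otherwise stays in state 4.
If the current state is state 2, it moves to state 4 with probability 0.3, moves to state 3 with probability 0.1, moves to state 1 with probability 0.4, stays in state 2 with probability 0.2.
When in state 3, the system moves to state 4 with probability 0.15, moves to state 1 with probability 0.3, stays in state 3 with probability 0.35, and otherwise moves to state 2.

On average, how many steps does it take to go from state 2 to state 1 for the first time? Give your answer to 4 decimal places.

2.7828

Let t(s) be the expected number of steps to first reach state 1 from state s, with t(state 1) = 0. Conditioning on the first step:
t(state 4) = 1 + 0.1·t(state 4) + 0.35·t(state 2) + 0.25·t(state 3)
t(state 2) = 1 + 0.3·t(state 4) + 0.2·t(state 2) + 0.1·t(state 3)
t(state 3) = 1 + 0.15·t(state 4) + 0.2·t(state 2) + 0.35·t(state 3)
Solving: t(state 4) = 3.0543, t(state 2) = 2.7828, t(state 3) = 3.0995.
Expected steps from state 2 to state 1: 2.7828.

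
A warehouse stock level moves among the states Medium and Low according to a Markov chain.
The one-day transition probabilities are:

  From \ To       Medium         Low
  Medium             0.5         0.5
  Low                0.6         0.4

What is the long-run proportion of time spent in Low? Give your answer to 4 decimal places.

0.4545

Let the stationary distribution be π with π = πP and π_1 + π_2 = 1.
π_1 = 0.5·π_1 + 0.6·π_2
Solving with the normalization constraint gives π = (0.5455, 0.4545).
So the stationary probability of Low is 0.4545.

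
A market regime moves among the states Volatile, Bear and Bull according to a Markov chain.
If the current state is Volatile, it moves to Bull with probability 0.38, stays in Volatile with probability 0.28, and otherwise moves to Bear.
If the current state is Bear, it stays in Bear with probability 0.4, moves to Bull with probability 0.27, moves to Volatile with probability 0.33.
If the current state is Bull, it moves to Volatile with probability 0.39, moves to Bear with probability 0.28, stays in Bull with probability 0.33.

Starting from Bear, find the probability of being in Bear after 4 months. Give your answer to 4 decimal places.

Propagate the distribution vector 4 months from Bear.
After 0 months: (0.0000, 1.0000, 0.0000)
After 1 month: (0.3300, 0.4000, 0.2700)
After 2 months: (0.3297, 0.3478, 0.3225)
After 3 months: (0.3329, 0.3415, 0.3256)
After 4 months: (0.3329, 0.3410, 0.3262)
P(in Bear after 4 months) = 0.3410

0.3410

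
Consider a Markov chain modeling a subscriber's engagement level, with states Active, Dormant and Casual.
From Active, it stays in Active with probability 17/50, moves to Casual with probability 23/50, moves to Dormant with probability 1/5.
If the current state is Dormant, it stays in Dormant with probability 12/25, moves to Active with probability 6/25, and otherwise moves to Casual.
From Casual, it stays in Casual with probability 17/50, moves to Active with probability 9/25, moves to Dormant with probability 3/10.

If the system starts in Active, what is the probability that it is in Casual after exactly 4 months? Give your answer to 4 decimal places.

Propagate the distribution vector 4 months from Active.
After 0 months: (1.0000, 0.0000, 0.0000)
After 1 month: (0.3400, 0.2000, 0.4600)
After 2 months: (0.3292, 0.3020, 0.3688)
After 3 months: (0.3172, 0.3214, 0.3614)
After 4 months: (0.3151, 0.3261, 0.3588)
P(in Casual after 4 months) = 0.3588

0.3588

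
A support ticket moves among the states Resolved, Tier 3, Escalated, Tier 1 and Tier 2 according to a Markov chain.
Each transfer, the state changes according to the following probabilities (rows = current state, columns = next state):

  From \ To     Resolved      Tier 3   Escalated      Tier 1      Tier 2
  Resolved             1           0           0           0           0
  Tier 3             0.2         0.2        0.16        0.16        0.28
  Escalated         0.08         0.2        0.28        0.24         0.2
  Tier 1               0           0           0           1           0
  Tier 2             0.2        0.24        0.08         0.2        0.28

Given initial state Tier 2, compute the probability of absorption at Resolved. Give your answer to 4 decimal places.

0.4861

Let h(s) be the probability of absorption at Resolved starting from transient state s. Then h(Resolved) = 1 and h(Tier 1) = 0. By first-step analysis:
h(Tier 3) = 0.2·1 + 0.2·h(Tier 3) + 0.16·h(Escalated) + 0.16·0 + 0.28·h(Tier 2)
h(Escalated) = 0.08·1 + 0.2·h(Tier 3) + 0.28·h(Escalated) + 0.24·0 + 0.2·h(Tier 2)
h(Tier 2) = 0.2·1 + 0.24·h(Tier 3) + 0.08·h(Escalated) + 0.2·0 + 0.28·h(Tier 2)
Solving: h(Tier 3) = 0.4970, h(Escalated) = 0.3842, h(Tier 2) = 0.4861.
Starting from Tier 2, the probability is 0.4861.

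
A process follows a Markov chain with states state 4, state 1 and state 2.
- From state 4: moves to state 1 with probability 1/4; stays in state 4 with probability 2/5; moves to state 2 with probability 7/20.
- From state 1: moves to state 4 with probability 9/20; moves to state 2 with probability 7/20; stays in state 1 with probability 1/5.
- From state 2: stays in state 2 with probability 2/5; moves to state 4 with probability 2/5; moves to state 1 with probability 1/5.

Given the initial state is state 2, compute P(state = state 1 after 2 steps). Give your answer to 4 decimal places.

Sum over the intermediate state after 1 step:
P = P(state 2→state 4)·P(state 4→state 1) + P(state 2→state 1)·P(state 1→state 1) + P(state 2→state 2)·P(state 2→state 1)
  = 0.4×0.25 + 0.2×0.2 + 0.4×0.2
  = 0.1000 + 0.0400 + 0.0800 = 0.2200

0.2200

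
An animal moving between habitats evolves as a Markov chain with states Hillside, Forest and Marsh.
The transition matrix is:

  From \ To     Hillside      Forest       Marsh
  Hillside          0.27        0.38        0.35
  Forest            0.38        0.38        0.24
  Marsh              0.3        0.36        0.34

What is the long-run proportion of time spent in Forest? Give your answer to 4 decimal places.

Let the stationary distribution be π with π = πP and π_1 + π_2 + π_3 = 1.
π_1 = 0.27·π_1 + 0.38·π_2 + 0.3·π_3
π_2 = 0.38·π_1 + 0.38·π_2 + 0.36·π_3
Solving with the normalization constraint gives π = (0.3203, 0.3739, 0.3058).
So the stationary probability of Forest is 0.3739.

0.3739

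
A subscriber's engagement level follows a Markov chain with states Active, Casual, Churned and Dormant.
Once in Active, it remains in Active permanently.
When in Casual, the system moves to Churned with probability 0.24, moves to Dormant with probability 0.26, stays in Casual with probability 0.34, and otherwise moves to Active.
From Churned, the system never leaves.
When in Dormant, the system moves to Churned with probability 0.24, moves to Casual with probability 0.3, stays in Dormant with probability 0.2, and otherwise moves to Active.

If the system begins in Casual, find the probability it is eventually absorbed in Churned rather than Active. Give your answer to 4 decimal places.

Let h(s) be the probability of absorption at Churned starting from transient state s. Then h(Churned) = 1 and h(Active) = 0. By first-step analysis:
h(Casual) = 0.16·0 + 0.34·h(Casual) + 0.24·1 + 0.26·h(Dormant)
h(Dormant) = 0.26·0 + 0.3·h(Casual) + 0.24·1 + 0.2·h(Dormant)
Solving: h(Casual) = 0.5653, h(Dormant) = 0.5120.
Starting from Casual, the probability is 0.5653.

0.5653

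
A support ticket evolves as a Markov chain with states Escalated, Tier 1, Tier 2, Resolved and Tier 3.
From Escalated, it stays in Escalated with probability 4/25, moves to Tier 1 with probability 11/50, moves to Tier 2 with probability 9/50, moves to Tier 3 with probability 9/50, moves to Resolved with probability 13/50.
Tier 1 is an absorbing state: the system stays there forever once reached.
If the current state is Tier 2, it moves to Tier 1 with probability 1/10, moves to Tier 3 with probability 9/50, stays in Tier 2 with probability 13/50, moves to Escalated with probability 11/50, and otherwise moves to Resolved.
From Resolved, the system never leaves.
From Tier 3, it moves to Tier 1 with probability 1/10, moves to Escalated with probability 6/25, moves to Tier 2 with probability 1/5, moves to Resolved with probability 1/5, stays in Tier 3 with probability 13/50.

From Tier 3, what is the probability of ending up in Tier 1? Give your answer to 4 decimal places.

0.3630

Let h(s) be the probability of absorption at Tier 1 starting from transient state s. Then h(Tier 1) = 1 and h(Resolved) = 0. By first-step analysis:
h(Escalated) = 0.16·h(Escalated) + 0.22·1 + 0.18·h(Tier 2) + 0.26·0 + 0.18·h(Tier 3)
h(Tier 2) = 0.22·h(Escalated) + 0.1·1 + 0.26·h(Tier 2) + 0.24·0 + 0.18·h(Tier 3)
h(Tier 3) = 0.24·h(Escalated) + 0.1·1 + 0.2·h(Tier 2) + 0.2·0 + 0.26·h(Tier 3)
Solving: h(Escalated) = 0.4140, h(Tier 2) = 0.3465, h(Tier 3) = 0.3630.
Starting from Tier 3, the probability is 0.3630.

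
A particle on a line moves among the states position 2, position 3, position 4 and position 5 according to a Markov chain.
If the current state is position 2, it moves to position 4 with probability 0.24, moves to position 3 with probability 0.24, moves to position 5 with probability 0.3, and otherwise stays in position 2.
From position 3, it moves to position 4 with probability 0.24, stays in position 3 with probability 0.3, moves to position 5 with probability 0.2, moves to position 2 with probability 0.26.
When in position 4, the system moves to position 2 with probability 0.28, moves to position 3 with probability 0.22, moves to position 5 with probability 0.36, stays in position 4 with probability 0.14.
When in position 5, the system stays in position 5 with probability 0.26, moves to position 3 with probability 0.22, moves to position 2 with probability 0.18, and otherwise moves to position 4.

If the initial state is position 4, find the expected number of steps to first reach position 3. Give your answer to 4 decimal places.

Let t(s) be the expected number of steps to first reach position 3 from state s, with t(position 3) = 0. Conditioning on the first step:
t(position 2) = 1 + 0.22·t(position 2) + 0.24·t(position 4) + 0.3·t(position 5)
t(position 4) = 1 + 0.28·t(position 2) + 0.14·t(position 4) + 0.36·t(position 5)
t(position 5) = 1 + 0.18·t(position 2) + 0.34·t(position 4) + 0.26·t(position 5)
Solving: t(position 2) = 4.3662, t(position 4) = 4.4506, t(position 5) = 4.4583.
Expected steps from position 4 to position 3: 4.4506.

4.4506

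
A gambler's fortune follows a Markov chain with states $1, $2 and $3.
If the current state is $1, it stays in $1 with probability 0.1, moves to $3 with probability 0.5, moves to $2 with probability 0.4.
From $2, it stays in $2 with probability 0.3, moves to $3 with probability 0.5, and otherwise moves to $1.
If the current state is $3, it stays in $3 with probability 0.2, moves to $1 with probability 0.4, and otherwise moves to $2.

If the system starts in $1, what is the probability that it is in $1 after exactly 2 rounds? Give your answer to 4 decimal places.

Sum over the intermediate state after 1 round:
P = P($1→$1)·P($1→$1) + P($1→$2)·P($2→$1) + P($1→$3)·P($3→$1)
  = 0.1×0.1 + 0.4×0.2 + 0.5×0.4
  = 0.0100 + 0.0800 + 0.2000 = 0.2900

0.2900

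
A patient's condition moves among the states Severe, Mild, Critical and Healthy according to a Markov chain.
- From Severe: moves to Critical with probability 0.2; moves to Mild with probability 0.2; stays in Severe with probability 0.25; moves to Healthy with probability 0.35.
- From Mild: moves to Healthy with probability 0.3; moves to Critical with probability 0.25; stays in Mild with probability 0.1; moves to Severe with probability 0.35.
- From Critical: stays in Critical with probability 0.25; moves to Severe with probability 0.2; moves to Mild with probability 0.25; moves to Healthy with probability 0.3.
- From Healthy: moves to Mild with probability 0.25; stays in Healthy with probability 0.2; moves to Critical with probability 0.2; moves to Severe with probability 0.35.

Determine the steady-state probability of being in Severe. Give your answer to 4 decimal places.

Let the stationary distribution be π with π = πP and π_1 + π_2 + π_3 + π_4 = 1.
π_1 = 0.25·π_1 + 0.35·π_2 + 0.2·π_3 + 0.35·π_4
π_2 = 0.2·π_1 + 0.1·π_2 + 0.25·π_3 + 0.25·π_4
π_3 = 0.2·π_1 + 0.25·π_2 + 0.25·π_3 + 0.2·π_4
Solving with the normalization constraint gives π = (0.2880, 0.2049, 0.2213, 0.2858).
So the stationary probability of Severe is 0.2880.

0.2880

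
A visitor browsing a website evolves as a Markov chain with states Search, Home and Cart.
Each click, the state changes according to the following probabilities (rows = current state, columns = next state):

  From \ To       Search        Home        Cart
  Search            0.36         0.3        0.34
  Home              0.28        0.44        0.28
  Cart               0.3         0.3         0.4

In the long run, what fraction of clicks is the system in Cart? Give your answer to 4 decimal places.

0.3394

Let the stationary distribution be π with π = πP and π_1 + π_2 + π_3 = 1.
π_1 = 0.36·π_1 + 0.28·π_2 + 0.3·π_3
π_2 = 0.3·π_1 + 0.44·π_2 + 0.3·π_3
Solving with the normalization constraint gives π = (0.3117, 0.3488, 0.3394).
So the stationary probability of Cart is 0.3394.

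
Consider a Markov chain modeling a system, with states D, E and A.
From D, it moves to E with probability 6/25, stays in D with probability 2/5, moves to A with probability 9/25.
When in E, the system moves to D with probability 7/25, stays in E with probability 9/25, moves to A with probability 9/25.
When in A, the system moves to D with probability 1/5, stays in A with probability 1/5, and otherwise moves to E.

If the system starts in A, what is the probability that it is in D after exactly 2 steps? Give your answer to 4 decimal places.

0.2880

Sum over the intermediate state after 1 step:
P = P(A→D)·P(D→D) + P(A→E)·P(E→D) + P(A→A)·P(A→D)
  = 0.2×0.4 + 0.6×0.28 + 0.2×0.2
  = 0.0800 + 0.1680 + 0.0400 = 0.2880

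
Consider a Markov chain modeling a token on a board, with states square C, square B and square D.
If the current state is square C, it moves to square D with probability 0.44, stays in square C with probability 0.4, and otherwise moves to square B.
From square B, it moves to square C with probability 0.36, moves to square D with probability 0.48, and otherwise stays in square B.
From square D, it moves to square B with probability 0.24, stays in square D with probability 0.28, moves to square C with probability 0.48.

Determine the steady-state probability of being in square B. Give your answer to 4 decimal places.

0.1909

Let the stationary distribution be π with π = πP and π_1 + π_2 + π_3 = 1.
π_1 = 0.4·π_1 + 0.36·π_2 + 0.48·π_3
π_2 = 0.16·π_1 + 0.16·π_2 + 0.24·π_3
Solving with the normalization constraint gives π = (0.4232, 0.1909, 0.3859).
So the stationary probability of square B is 0.1909.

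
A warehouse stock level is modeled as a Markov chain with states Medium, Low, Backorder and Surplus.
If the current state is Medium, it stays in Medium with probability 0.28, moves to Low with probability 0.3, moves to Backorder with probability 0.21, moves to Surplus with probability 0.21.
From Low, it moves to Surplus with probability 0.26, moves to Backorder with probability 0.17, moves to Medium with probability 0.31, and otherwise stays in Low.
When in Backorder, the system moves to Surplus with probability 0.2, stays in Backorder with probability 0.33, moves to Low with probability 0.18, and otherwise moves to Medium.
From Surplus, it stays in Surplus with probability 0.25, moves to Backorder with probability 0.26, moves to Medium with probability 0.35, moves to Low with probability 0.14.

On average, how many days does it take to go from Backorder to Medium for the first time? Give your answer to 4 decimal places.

3.2567

Let t(s) be the expected number of days to first reach Medium from state s, with t(Medium) = 0. Conditioning on the first day:
t(Low) = 1 + 0.26·t(Low) + 0.17·t(Backorder) + 0.26·t(Surplus)
t(Backorder) = 1 + 0.18·t(Low) + 0.33·t(Backorder) + 0.2·t(Surplus)
t(Surplus) = 1 + 0.14·t(Low) + 0.26·t(Backorder) + 0.25·t(Surplus)
Solving: t(Low) = 3.1728, t(Backorder) = 3.2567, t(Surplus) = 3.0546.
Expected days from Backorder to Medium: 3.2567.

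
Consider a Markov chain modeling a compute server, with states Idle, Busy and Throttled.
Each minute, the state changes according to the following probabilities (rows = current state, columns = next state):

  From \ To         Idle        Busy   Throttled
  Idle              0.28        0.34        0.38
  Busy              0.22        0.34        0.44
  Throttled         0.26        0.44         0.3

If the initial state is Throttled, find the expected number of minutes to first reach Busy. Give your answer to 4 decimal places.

Let t(s) be the expected number of minutes to first reach Busy from state s, with t(Busy) = 0. Conditioning on the first minute:
t(Idle) = 1 + 0.28·t(Idle) + 0.38·t(Throttled)
t(Throttled) = 1 + 0.26·t(Idle) + 0.3·t(Throttled)
Solving: t(Idle) = 2.6654, t(Throttled) = 2.4186.
Expected minutes from Throttled to Busy: 2.4186.

2.4186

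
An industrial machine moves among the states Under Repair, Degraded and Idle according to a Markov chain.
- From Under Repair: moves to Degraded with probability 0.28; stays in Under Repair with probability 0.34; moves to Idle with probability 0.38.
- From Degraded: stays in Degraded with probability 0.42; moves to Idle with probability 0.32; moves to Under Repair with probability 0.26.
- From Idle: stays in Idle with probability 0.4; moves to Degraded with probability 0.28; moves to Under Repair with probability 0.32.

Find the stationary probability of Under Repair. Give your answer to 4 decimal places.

0.3066

Let the stationary distribution be π with π = πP and π_1 + π_2 + π_3 = 1.
π_1 = 0.34·π_1 + 0.26·π_2 + 0.32·π_3
π_2 = 0.28·π_1 + 0.42·π_2 + 0.28·π_3
Solving with the normalization constraint gives π = (0.3066, 0.3256, 0.3678).
So the stationary probability of Under Repair is 0.3066.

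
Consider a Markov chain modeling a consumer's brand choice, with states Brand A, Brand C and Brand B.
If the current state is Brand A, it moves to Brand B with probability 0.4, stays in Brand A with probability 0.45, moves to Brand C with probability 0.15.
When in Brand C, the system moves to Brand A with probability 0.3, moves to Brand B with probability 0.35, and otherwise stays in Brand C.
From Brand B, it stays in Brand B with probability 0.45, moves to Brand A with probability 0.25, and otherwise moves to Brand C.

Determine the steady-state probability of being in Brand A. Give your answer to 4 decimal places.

0.3290

Let the stationary distribution be π with π = πP and π_1 + π_2 + π_3 = 1.
π_1 = 0.45·π_1 + 0.3·π_2 + 0.25·π_3
π_2 = 0.15·π_1 + 0.35·π_2 + 0.3·π_3
Solving with the normalization constraint gives π = (0.3290, 0.2638, 0.4072).
So the stationary probability of Brand A is 0.3290.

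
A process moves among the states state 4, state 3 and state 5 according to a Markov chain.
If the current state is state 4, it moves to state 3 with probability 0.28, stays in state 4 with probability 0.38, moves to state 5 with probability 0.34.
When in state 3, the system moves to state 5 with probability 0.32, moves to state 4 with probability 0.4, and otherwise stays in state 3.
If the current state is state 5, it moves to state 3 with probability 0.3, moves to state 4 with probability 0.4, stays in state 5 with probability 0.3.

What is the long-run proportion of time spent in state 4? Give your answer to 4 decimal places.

0.3922

Let the stationary distribution be π with π = πP and π_1 + π_2 + π_3 = 1.
π_1 = 0.38·π_1 + 0.4·π_2 + 0.4·π_3
π_2 = 0.28·π_1 + 0.28·π_2 + 0.3·π_3
Solving with the normalization constraint gives π = (0.3922, 0.2864, 0.3214).
So the stationary probability of state 4 is 0.3922.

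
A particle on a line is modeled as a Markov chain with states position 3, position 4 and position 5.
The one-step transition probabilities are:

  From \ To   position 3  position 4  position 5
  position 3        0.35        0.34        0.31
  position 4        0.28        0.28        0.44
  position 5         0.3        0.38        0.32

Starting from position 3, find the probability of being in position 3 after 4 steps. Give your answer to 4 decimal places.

0.3088

Propagate the distribution vector 4 steps from position 3.
After 0 steps: (1.0000, 0.0000, 0.0000)
After 1 step: (0.3500, 0.3400, 0.3100)
After 2 steps: (0.3107, 0.3320, 0.3573)
After 3 steps: (0.3089, 0.3344, 0.3567)
After 4 steps: (0.3088, 0.3342, 0.3570)
P(in position 3 after 4 steps) = 0.3088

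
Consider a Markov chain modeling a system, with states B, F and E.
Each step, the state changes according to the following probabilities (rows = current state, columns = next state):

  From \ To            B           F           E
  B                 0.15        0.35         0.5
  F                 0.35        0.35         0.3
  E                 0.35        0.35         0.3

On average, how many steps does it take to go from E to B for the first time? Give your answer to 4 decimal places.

2.8571

Let t(s) be the expected number of steps to first reach B from state s, with t(B) = 0. Conditioning on the first step:
t(F) = 1 + 0.35·t(F) + 0.3·t(E)
t(E) = 1 + 0.35·t(F) + 0.3·t(E)
Solving: t(F) = 2.8571, t(E) = 2.8571.
Expected steps from E to B: 2.8571.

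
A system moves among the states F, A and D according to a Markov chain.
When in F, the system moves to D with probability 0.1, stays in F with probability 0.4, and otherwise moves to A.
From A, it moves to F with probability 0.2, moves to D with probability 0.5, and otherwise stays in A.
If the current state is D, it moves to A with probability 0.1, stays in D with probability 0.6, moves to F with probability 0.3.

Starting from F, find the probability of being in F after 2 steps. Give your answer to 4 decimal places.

Sum over the intermediate state after 1 step:
P = P(F→F)·P(F→F) + P(F→A)·P(A→F) + P(F→D)·P(D→F)
  = 0.4×0.4 + 0.5×0.2 + 0.1×0.3
  = 0.1600 + 0.1000 + 0.0300 = 0.2900

0.2900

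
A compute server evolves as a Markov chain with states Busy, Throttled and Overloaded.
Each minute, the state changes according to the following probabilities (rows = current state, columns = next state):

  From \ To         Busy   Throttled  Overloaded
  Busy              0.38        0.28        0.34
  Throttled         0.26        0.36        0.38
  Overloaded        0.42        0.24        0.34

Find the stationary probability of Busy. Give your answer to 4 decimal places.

0.3594

Let the stationary distribution be π with π = πP and π_1 + π_2 + π_3 = 1.
π_1 = 0.38·π_1 + 0.26·π_2 + 0.42·π_3
π_2 = 0.28·π_1 + 0.36·π_2 + 0.24·π_3
Solving with the normalization constraint gives π = (0.3594, 0.2891, 0.3516).
So the stationary probability of Busy is 0.3594.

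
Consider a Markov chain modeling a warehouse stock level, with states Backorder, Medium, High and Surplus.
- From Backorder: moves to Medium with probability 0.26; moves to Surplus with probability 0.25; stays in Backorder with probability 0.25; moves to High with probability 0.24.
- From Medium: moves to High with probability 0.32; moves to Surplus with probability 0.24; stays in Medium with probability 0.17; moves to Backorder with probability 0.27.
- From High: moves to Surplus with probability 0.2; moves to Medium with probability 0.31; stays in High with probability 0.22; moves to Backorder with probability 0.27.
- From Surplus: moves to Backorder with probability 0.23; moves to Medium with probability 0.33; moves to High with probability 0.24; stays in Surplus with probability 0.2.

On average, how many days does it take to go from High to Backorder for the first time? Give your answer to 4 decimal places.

Let t(s) be the expected number of days to first reach Backorder from state s, with t(Backorder) = 0. Conditioning on the first day:
t(Medium) = 1 + 0.17·t(Medium) + 0.32·t(High) + 0.24·t(Surplus)
t(High) = 1 + 0.31·t(Medium) + 0.22·t(High) + 0.2·t(Surplus)
t(Surplus) = 1 + 0.33·t(Medium) + 0.24·t(High) + 0.2·t(Surplus)
Solving: t(Medium) = 3.8286, t(High) = 3.8232, t(Surplus) = 3.9763.
Expected days from High to Backorder: 3.8232.

3.8232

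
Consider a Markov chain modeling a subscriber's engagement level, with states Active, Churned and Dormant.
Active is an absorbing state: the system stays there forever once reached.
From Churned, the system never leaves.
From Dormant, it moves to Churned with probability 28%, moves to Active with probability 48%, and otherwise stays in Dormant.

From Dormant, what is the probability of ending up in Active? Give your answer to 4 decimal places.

Let h(s) be the probability of absorption at Active starting from transient state s. Then h(Active) = 1 and h(Churned) = 0. By first-step analysis:
h(Dormant) = 0.48·1 + 0.28·0 + 0.24·h(Dormant)
Solving: h(Dormant) = 0.6316.
Starting from Dormant, the probability is 0.6316.

0.6316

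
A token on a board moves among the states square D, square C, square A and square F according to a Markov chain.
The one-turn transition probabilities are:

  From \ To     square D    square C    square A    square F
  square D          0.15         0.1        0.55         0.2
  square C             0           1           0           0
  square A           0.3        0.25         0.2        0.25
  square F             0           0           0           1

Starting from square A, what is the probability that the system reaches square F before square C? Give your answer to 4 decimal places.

0.5291

Let h(s) be the probability of absorption at square F starting from transient state s. Then h(square F) = 1 and h(square C) = 0. By first-step analysis:
h(square D) = 0.15·h(square D) + 0.1·0 + 0.55·h(square A) + 0.2·1
h(square A) = 0.3·h(square D) + 0.25·0 + 0.2·h(square A) + 0.25·1
Solving: h(square D) = 0.5777, h(square A) = 0.5291.
Starting from square A, the probability is 0.5291.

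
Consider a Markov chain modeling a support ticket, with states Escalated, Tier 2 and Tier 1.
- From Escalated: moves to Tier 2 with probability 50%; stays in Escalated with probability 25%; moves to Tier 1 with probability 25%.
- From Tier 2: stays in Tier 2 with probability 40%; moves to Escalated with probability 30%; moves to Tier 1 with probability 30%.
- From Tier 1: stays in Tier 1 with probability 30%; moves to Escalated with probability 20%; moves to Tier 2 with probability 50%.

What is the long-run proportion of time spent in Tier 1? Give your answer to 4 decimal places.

0.2871

Let the stationary distribution be π with π = πP and π_1 + π_2 + π_3 = 1.
π_1 = 0.25·π_1 + 0.3·π_2 + 0.2·π_3
π_2 = 0.5·π_1 + 0.4·π_2 + 0.5·π_3
Solving with the normalization constraint gives π = (0.2584, 0.4545, 0.2871).
So the stationary probability of Tier 1 is 0.2871.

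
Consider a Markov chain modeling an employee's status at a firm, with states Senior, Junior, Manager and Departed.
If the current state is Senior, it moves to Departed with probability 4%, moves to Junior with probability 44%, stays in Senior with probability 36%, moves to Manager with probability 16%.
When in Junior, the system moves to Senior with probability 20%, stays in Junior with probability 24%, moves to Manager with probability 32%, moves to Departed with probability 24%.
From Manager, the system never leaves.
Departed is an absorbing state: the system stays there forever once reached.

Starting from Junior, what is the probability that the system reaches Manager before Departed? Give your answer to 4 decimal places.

0.5944

Let h(s) be the probability of absorption at Manager starting from transient state s. Then h(Manager) = 1 and h(Departed) = 0. By first-step analysis:
h(Senior) = 0.36·h(Senior) + 0.44·h(Junior) + 0.16·1 + 0.04·0
h(Junior) = 0.2·h(Senior) + 0.24·h(Junior) + 0.32·1 + 0.24·0
Solving: h(Senior) = 0.6586, h(Junior) = 0.5944.
Starting from Junior, the probability is 0.5944.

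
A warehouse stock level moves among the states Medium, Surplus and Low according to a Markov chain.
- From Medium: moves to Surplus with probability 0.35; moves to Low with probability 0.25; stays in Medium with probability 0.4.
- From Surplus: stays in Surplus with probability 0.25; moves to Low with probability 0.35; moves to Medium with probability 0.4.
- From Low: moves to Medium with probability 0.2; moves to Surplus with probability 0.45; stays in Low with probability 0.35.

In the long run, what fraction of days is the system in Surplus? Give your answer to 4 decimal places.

0.3469

Let the stationary distribution be π with π = πP and π_1 + π_2 + π_3 = 1.
π_1 = 0.4·π_1 + 0.4·π_2 + 0.2·π_3
π_2 = 0.35·π_1 + 0.25·π_2 + 0.45·π_3
Solving with the normalization constraint gives π = (0.3367, 0.3469, 0.3163).
So the stationary probability of Surplus is 0.3469.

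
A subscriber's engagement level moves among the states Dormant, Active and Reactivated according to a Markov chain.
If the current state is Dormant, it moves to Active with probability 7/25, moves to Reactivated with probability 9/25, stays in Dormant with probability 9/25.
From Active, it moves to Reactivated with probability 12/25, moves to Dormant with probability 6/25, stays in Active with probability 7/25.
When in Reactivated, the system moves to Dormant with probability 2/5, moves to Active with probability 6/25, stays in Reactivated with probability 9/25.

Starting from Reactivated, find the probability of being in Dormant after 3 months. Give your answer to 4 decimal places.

Propagate the distribution vector 3 months from Reactivated.
After 0 months: (0.0000, 0.0000, 1.0000)
After 1 month: (0.4000, 0.2400, 0.3600)
After 2 months: (0.3456, 0.2656, 0.3888)
After 3 months: (0.3437, 0.2644, 0.3919)
P(in Dormant after 3 months) = 0.3437

0.3437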